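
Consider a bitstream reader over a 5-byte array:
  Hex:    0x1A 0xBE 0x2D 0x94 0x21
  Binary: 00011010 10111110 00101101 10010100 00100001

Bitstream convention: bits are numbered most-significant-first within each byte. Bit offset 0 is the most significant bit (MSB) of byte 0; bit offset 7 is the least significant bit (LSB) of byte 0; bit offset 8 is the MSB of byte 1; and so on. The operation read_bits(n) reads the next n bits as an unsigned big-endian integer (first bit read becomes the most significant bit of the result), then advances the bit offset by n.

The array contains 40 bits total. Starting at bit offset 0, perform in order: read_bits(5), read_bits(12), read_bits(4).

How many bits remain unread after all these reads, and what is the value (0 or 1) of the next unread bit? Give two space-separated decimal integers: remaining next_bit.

Read 1: bits[0:5] width=5 -> value=3 (bin 00011); offset now 5 = byte 0 bit 5; 35 bits remain
Read 2: bits[5:17] width=12 -> value=1404 (bin 010101111100); offset now 17 = byte 2 bit 1; 23 bits remain
Read 3: bits[17:21] width=4 -> value=5 (bin 0101); offset now 21 = byte 2 bit 5; 19 bits remain

Answer: 19 1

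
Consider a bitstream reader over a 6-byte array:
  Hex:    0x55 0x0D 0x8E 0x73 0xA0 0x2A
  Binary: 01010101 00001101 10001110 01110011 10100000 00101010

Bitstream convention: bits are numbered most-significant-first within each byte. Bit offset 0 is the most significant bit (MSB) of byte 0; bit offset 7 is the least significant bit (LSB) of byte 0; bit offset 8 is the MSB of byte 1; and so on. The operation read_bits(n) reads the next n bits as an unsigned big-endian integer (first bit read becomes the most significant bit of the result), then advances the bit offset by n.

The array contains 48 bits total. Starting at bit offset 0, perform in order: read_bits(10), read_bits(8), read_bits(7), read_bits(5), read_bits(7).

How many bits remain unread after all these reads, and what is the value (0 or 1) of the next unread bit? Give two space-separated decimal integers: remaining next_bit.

Answer: 11 0

Derivation:
Read 1: bits[0:10] width=10 -> value=340 (bin 0101010100); offset now 10 = byte 1 bit 2; 38 bits remain
Read 2: bits[10:18] width=8 -> value=54 (bin 00110110); offset now 18 = byte 2 bit 2; 30 bits remain
Read 3: bits[18:25] width=7 -> value=28 (bin 0011100); offset now 25 = byte 3 bit 1; 23 bits remain
Read 4: bits[25:30] width=5 -> value=28 (bin 11100); offset now 30 = byte 3 bit 6; 18 bits remain
Read 5: bits[30:37] width=7 -> value=116 (bin 1110100); offset now 37 = byte 4 bit 5; 11 bits remain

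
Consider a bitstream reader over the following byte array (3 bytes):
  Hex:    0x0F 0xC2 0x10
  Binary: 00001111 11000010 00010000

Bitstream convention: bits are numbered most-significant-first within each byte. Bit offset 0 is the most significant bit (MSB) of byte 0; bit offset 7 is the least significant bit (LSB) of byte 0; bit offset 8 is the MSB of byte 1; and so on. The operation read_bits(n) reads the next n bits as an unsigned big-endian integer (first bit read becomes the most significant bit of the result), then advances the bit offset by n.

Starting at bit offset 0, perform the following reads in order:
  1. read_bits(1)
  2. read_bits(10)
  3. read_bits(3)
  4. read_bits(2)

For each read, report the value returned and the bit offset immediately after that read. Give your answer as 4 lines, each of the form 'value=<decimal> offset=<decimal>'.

Answer: value=0 offset=1
value=126 offset=11
value=0 offset=14
value=2 offset=16

Derivation:
Read 1: bits[0:1] width=1 -> value=0 (bin 0); offset now 1 = byte 0 bit 1; 23 bits remain
Read 2: bits[1:11] width=10 -> value=126 (bin 0001111110); offset now 11 = byte 1 bit 3; 13 bits remain
Read 3: bits[11:14] width=3 -> value=0 (bin 000); offset now 14 = byte 1 bit 6; 10 bits remain
Read 4: bits[14:16] width=2 -> value=2 (bin 10); offset now 16 = byte 2 bit 0; 8 bits remain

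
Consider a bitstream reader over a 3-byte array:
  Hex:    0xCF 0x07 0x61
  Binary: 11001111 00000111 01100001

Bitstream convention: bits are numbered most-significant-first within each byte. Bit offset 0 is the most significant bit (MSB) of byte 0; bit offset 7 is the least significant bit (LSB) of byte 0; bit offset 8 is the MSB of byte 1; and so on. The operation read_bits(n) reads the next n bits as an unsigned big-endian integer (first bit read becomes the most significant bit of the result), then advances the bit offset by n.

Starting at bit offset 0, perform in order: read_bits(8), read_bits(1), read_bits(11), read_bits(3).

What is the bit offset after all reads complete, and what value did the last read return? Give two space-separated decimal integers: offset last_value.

Read 1: bits[0:8] width=8 -> value=207 (bin 11001111); offset now 8 = byte 1 bit 0; 16 bits remain
Read 2: bits[8:9] width=1 -> value=0 (bin 0); offset now 9 = byte 1 bit 1; 15 bits remain
Read 3: bits[9:20] width=11 -> value=118 (bin 00001110110); offset now 20 = byte 2 bit 4; 4 bits remain
Read 4: bits[20:23] width=3 -> value=0 (bin 000); offset now 23 = byte 2 bit 7; 1 bits remain

Answer: 23 0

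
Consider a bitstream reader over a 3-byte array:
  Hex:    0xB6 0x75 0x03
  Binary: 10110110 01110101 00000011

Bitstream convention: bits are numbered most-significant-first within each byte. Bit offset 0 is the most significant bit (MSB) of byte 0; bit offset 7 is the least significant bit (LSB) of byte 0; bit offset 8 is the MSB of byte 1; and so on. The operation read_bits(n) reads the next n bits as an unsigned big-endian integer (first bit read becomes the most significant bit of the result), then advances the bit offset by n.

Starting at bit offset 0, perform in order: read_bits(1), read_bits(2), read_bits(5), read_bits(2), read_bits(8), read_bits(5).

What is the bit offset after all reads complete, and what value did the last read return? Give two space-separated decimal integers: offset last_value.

Answer: 23 1

Derivation:
Read 1: bits[0:1] width=1 -> value=1 (bin 1); offset now 1 = byte 0 bit 1; 23 bits remain
Read 2: bits[1:3] width=2 -> value=1 (bin 01); offset now 3 = byte 0 bit 3; 21 bits remain
Read 3: bits[3:8] width=5 -> value=22 (bin 10110); offset now 8 = byte 1 bit 0; 16 bits remain
Read 4: bits[8:10] width=2 -> value=1 (bin 01); offset now 10 = byte 1 bit 2; 14 bits remain
Read 5: bits[10:18] width=8 -> value=212 (bin 11010100); offset now 18 = byte 2 bit 2; 6 bits remain
Read 6: bits[18:23] width=5 -> value=1 (bin 00001); offset now 23 = byte 2 bit 7; 1 bits remain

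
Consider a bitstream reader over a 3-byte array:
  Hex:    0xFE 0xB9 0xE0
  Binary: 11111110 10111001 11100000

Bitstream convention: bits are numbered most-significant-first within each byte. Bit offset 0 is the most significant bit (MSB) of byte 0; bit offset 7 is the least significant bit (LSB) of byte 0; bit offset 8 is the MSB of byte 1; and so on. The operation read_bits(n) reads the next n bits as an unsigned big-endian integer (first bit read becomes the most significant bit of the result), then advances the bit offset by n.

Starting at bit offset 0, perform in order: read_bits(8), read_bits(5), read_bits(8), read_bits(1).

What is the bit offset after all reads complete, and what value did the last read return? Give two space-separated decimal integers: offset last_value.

Answer: 22 0

Derivation:
Read 1: bits[0:8] width=8 -> value=254 (bin 11111110); offset now 8 = byte 1 bit 0; 16 bits remain
Read 2: bits[8:13] width=5 -> value=23 (bin 10111); offset now 13 = byte 1 bit 5; 11 bits remain
Read 3: bits[13:21] width=8 -> value=60 (bin 00111100); offset now 21 = byte 2 bit 5; 3 bits remain
Read 4: bits[21:22] width=1 -> value=0 (bin 0); offset now 22 = byte 2 bit 6; 2 bits remain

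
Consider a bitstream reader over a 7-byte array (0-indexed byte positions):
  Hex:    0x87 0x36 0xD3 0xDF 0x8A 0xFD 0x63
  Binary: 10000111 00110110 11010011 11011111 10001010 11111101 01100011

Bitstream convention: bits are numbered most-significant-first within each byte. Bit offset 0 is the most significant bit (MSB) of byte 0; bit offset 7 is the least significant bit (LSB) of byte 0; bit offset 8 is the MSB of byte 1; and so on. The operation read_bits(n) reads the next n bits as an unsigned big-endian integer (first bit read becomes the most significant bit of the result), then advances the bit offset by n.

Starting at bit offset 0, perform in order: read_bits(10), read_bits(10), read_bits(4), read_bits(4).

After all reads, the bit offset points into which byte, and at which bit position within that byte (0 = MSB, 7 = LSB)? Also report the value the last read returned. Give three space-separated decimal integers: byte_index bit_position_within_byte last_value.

Answer: 3 4 13

Derivation:
Read 1: bits[0:10] width=10 -> value=540 (bin 1000011100); offset now 10 = byte 1 bit 2; 46 bits remain
Read 2: bits[10:20] width=10 -> value=877 (bin 1101101101); offset now 20 = byte 2 bit 4; 36 bits remain
Read 3: bits[20:24] width=4 -> value=3 (bin 0011); offset now 24 = byte 3 bit 0; 32 bits remain
Read 4: bits[24:28] width=4 -> value=13 (bin 1101); offset now 28 = byte 3 bit 4; 28 bits remain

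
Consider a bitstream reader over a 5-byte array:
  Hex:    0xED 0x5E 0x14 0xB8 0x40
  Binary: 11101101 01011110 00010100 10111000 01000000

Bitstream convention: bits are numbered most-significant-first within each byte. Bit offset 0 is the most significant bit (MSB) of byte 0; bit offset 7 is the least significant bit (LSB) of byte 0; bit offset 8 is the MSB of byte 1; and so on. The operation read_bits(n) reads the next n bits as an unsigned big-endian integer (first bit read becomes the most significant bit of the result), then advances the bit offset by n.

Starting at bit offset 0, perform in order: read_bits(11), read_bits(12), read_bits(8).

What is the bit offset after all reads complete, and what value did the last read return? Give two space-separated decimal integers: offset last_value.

Answer: 31 92

Derivation:
Read 1: bits[0:11] width=11 -> value=1898 (bin 11101101010); offset now 11 = byte 1 bit 3; 29 bits remain
Read 2: bits[11:23] width=12 -> value=3850 (bin 111100001010); offset now 23 = byte 2 bit 7; 17 bits remain
Read 3: bits[23:31] width=8 -> value=92 (bin 01011100); offset now 31 = byte 3 bit 7; 9 bits remain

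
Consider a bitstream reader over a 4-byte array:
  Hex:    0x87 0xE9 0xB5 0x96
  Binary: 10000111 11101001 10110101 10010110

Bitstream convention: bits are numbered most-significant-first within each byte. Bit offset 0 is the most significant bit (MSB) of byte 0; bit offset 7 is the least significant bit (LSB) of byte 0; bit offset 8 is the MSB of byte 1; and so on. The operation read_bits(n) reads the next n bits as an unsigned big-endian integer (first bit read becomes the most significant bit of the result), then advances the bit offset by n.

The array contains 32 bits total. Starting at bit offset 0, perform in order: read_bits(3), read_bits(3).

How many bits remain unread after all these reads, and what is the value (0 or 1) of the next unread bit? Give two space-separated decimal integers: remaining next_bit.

Read 1: bits[0:3] width=3 -> value=4 (bin 100); offset now 3 = byte 0 bit 3; 29 bits remain
Read 2: bits[3:6] width=3 -> value=1 (bin 001); offset now 6 = byte 0 bit 6; 26 bits remain

Answer: 26 1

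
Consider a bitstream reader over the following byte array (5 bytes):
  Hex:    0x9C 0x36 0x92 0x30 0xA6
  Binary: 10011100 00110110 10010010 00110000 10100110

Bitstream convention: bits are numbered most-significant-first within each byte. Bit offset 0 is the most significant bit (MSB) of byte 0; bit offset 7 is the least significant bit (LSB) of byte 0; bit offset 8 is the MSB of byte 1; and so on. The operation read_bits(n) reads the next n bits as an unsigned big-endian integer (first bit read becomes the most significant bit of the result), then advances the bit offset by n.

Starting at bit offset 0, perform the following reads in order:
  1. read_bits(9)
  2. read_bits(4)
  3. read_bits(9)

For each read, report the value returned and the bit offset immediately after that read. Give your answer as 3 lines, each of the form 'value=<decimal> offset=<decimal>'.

Read 1: bits[0:9] width=9 -> value=312 (bin 100111000); offset now 9 = byte 1 bit 1; 31 bits remain
Read 2: bits[9:13] width=4 -> value=6 (bin 0110); offset now 13 = byte 1 bit 5; 27 bits remain
Read 3: bits[13:22] width=9 -> value=420 (bin 110100100); offset now 22 = byte 2 bit 6; 18 bits remain

Answer: value=312 offset=9
value=6 offset=13
value=420 offset=22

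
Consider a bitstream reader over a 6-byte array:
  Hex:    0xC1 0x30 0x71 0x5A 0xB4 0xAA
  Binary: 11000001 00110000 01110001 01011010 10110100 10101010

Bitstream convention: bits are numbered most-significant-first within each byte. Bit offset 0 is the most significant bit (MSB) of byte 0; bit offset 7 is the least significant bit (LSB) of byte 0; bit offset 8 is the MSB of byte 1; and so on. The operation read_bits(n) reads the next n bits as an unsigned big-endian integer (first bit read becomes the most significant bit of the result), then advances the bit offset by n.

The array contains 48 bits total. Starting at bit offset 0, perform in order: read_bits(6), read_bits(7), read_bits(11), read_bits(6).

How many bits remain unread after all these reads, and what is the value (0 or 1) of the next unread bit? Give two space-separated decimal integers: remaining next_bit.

Answer: 18 1

Derivation:
Read 1: bits[0:6] width=6 -> value=48 (bin 110000); offset now 6 = byte 0 bit 6; 42 bits remain
Read 2: bits[6:13] width=7 -> value=38 (bin 0100110); offset now 13 = byte 1 bit 5; 35 bits remain
Read 3: bits[13:24] width=11 -> value=113 (bin 00001110001); offset now 24 = byte 3 bit 0; 24 bits remain
Read 4: bits[24:30] width=6 -> value=22 (bin 010110); offset now 30 = byte 3 bit 6; 18 bits remain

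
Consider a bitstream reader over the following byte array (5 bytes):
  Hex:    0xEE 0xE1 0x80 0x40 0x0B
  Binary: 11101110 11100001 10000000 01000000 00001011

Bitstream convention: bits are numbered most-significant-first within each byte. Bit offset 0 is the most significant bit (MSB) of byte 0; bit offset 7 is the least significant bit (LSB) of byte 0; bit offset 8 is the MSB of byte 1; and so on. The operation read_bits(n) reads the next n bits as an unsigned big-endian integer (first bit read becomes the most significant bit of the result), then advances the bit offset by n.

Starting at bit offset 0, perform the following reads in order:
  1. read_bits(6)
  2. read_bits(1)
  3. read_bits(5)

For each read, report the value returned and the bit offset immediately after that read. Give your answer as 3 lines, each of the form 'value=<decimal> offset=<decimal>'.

Read 1: bits[0:6] width=6 -> value=59 (bin 111011); offset now 6 = byte 0 bit 6; 34 bits remain
Read 2: bits[6:7] width=1 -> value=1 (bin 1); offset now 7 = byte 0 bit 7; 33 bits remain
Read 3: bits[7:12] width=5 -> value=14 (bin 01110); offset now 12 = byte 1 bit 4; 28 bits remain

Answer: value=59 offset=6
value=1 offset=7
value=14 offset=12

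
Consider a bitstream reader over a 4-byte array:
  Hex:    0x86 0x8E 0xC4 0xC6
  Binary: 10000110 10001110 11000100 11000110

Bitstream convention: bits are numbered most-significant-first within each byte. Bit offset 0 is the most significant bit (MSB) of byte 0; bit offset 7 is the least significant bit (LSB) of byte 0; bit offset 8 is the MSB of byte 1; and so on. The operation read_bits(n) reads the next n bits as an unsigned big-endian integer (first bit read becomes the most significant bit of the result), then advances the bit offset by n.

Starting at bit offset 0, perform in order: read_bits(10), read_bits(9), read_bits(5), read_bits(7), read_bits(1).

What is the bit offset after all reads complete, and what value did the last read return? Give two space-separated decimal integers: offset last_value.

Read 1: bits[0:10] width=10 -> value=538 (bin 1000011010); offset now 10 = byte 1 bit 2; 22 bits remain
Read 2: bits[10:19] width=9 -> value=118 (bin 001110110); offset now 19 = byte 2 bit 3; 13 bits remain
Read 3: bits[19:24] width=5 -> value=4 (bin 00100); offset now 24 = byte 3 bit 0; 8 bits remain
Read 4: bits[24:31] width=7 -> value=99 (bin 1100011); offset now 31 = byte 3 bit 7; 1 bits remain
Read 5: bits[31:32] width=1 -> value=0 (bin 0); offset now 32 = byte 4 bit 0; 0 bits remain

Answer: 32 0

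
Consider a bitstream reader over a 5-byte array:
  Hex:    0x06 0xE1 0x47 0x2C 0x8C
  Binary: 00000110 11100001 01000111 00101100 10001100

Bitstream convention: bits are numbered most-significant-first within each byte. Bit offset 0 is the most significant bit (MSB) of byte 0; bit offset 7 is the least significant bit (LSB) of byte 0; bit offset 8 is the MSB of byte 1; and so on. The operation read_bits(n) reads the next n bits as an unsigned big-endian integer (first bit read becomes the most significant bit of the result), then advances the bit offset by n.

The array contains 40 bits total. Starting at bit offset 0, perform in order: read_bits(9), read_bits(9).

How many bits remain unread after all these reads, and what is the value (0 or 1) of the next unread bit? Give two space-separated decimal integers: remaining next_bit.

Answer: 22 0

Derivation:
Read 1: bits[0:9] width=9 -> value=13 (bin 000001101); offset now 9 = byte 1 bit 1; 31 bits remain
Read 2: bits[9:18] width=9 -> value=389 (bin 110000101); offset now 18 = byte 2 bit 2; 22 bits remain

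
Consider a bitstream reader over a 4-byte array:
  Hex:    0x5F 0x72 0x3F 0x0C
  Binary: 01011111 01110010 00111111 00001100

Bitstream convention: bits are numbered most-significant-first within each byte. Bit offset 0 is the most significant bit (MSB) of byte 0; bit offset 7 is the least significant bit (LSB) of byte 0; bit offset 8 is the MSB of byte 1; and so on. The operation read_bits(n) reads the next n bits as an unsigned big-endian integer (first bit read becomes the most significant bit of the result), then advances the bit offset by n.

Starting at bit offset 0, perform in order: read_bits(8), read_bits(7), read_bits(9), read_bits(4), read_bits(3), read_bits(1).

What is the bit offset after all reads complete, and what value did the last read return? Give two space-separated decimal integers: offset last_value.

Read 1: bits[0:8] width=8 -> value=95 (bin 01011111); offset now 8 = byte 1 bit 0; 24 bits remain
Read 2: bits[8:15] width=7 -> value=57 (bin 0111001); offset now 15 = byte 1 bit 7; 17 bits remain
Read 3: bits[15:24] width=9 -> value=63 (bin 000111111); offset now 24 = byte 3 bit 0; 8 bits remain
Read 4: bits[24:28] width=4 -> value=0 (bin 0000); offset now 28 = byte 3 bit 4; 4 bits remain
Read 5: bits[28:31] width=3 -> value=6 (bin 110); offset now 31 = byte 3 bit 7; 1 bits remain
Read 6: bits[31:32] width=1 -> value=0 (bin 0); offset now 32 = byte 4 bit 0; 0 bits remain

Answer: 32 0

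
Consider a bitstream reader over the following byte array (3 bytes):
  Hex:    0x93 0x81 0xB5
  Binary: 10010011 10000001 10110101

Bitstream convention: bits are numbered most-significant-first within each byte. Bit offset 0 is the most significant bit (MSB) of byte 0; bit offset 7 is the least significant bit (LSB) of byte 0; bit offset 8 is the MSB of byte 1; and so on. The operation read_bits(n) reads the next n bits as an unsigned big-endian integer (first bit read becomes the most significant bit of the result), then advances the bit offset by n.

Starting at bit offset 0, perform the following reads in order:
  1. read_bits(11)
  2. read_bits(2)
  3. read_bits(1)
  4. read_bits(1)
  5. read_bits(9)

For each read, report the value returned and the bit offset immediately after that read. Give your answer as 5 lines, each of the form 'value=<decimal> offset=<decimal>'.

Answer: value=1180 offset=11
value=0 offset=13
value=0 offset=14
value=0 offset=15
value=437 offset=24

Derivation:
Read 1: bits[0:11] width=11 -> value=1180 (bin 10010011100); offset now 11 = byte 1 bit 3; 13 bits remain
Read 2: bits[11:13] width=2 -> value=0 (bin 00); offset now 13 = byte 1 bit 5; 11 bits remain
Read 3: bits[13:14] width=1 -> value=0 (bin 0); offset now 14 = byte 1 bit 6; 10 bits remain
Read 4: bits[14:15] width=1 -> value=0 (bin 0); offset now 15 = byte 1 bit 7; 9 bits remain
Read 5: bits[15:24] width=9 -> value=437 (bin 110110101); offset now 24 = byte 3 bit 0; 0 bits remain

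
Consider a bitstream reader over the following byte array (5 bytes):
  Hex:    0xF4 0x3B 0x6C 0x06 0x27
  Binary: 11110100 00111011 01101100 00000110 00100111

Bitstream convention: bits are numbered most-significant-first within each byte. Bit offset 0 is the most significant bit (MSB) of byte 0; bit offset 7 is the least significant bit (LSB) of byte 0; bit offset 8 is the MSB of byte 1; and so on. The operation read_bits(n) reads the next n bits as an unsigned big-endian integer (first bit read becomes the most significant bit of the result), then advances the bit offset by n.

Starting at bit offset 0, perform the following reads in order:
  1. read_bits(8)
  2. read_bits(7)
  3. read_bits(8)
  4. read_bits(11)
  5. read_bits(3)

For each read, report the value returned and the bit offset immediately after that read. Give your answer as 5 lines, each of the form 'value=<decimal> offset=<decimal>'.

Answer: value=244 offset=8
value=29 offset=15
value=182 offset=23
value=24 offset=34
value=4 offset=37

Derivation:
Read 1: bits[0:8] width=8 -> value=244 (bin 11110100); offset now 8 = byte 1 bit 0; 32 bits remain
Read 2: bits[8:15] width=7 -> value=29 (bin 0011101); offset now 15 = byte 1 bit 7; 25 bits remain
Read 3: bits[15:23] width=8 -> value=182 (bin 10110110); offset now 23 = byte 2 bit 7; 17 bits remain
Read 4: bits[23:34] width=11 -> value=24 (bin 00000011000); offset now 34 = byte 4 bit 2; 6 bits remain
Read 5: bits[34:37] width=3 -> value=4 (bin 100); offset now 37 = byte 4 bit 5; 3 bits remain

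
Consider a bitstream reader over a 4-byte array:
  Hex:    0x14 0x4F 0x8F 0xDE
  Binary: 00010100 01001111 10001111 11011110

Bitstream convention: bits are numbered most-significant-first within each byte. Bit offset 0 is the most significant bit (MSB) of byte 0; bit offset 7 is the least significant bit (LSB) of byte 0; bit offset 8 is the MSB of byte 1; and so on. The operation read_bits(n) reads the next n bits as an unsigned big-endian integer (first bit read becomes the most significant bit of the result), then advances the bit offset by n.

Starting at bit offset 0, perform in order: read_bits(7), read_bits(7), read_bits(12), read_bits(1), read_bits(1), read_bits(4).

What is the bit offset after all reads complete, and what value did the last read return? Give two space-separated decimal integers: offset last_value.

Read 1: bits[0:7] width=7 -> value=10 (bin 0001010); offset now 7 = byte 0 bit 7; 25 bits remain
Read 2: bits[7:14] width=7 -> value=19 (bin 0010011); offset now 14 = byte 1 bit 6; 18 bits remain
Read 3: bits[14:26] width=12 -> value=3647 (bin 111000111111); offset now 26 = byte 3 bit 2; 6 bits remain
Read 4: bits[26:27] width=1 -> value=0 (bin 0); offset now 27 = byte 3 bit 3; 5 bits remain
Read 5: bits[27:28] width=1 -> value=1 (bin 1); offset now 28 = byte 3 bit 4; 4 bits remain
Read 6: bits[28:32] width=4 -> value=14 (bin 1110); offset now 32 = byte 4 bit 0; 0 bits remain

Answer: 32 14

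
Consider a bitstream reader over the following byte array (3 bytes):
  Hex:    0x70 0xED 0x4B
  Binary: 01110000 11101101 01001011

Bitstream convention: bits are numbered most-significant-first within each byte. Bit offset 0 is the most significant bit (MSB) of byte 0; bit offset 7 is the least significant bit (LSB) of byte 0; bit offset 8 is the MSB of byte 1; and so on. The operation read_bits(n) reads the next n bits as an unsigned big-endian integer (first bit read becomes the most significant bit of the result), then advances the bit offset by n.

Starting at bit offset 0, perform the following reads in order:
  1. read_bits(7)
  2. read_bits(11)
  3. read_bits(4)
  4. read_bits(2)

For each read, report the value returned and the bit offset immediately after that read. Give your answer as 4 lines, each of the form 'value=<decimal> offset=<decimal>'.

Read 1: bits[0:7] width=7 -> value=56 (bin 0111000); offset now 7 = byte 0 bit 7; 17 bits remain
Read 2: bits[7:18] width=11 -> value=949 (bin 01110110101); offset now 18 = byte 2 bit 2; 6 bits remain
Read 3: bits[18:22] width=4 -> value=2 (bin 0010); offset now 22 = byte 2 bit 6; 2 bits remain
Read 4: bits[22:24] width=2 -> value=3 (bin 11); offset now 24 = byte 3 bit 0; 0 bits remain

Answer: value=56 offset=7
value=949 offset=18
value=2 offset=22
value=3 offset=24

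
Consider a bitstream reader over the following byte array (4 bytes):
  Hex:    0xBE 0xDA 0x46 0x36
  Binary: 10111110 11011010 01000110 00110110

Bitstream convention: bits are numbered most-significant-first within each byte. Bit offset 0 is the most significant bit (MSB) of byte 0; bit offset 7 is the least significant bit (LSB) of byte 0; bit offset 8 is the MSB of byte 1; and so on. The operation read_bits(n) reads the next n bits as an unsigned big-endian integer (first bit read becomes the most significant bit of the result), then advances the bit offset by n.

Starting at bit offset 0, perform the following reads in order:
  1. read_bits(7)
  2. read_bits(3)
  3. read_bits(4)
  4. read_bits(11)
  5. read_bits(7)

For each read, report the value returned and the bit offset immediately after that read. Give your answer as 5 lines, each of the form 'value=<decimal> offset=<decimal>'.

Read 1: bits[0:7] width=7 -> value=95 (bin 1011111); offset now 7 = byte 0 bit 7; 25 bits remain
Read 2: bits[7:10] width=3 -> value=3 (bin 011); offset now 10 = byte 1 bit 2; 22 bits remain
Read 3: bits[10:14] width=4 -> value=6 (bin 0110); offset now 14 = byte 1 bit 6; 18 bits remain
Read 4: bits[14:25] width=11 -> value=1164 (bin 10010001100); offset now 25 = byte 3 bit 1; 7 bits remain
Read 5: bits[25:32] width=7 -> value=54 (bin 0110110); offset now 32 = byte 4 bit 0; 0 bits remain

Answer: value=95 offset=7
value=3 offset=10
value=6 offset=14
value=1164 offset=25
value=54 offset=32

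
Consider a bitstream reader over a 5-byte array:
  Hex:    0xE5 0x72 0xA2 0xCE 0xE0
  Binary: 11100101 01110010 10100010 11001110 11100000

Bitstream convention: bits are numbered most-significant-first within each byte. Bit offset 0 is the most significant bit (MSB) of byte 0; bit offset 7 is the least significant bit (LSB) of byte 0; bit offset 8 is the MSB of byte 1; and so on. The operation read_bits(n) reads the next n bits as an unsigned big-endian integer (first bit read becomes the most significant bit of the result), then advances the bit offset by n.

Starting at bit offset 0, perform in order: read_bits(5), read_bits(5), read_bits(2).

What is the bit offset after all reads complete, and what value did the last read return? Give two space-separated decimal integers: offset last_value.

Read 1: bits[0:5] width=5 -> value=28 (bin 11100); offset now 5 = byte 0 bit 5; 35 bits remain
Read 2: bits[5:10] width=5 -> value=21 (bin 10101); offset now 10 = byte 1 bit 2; 30 bits remain
Read 3: bits[10:12] width=2 -> value=3 (bin 11); offset now 12 = byte 1 bit 4; 28 bits remain

Answer: 12 3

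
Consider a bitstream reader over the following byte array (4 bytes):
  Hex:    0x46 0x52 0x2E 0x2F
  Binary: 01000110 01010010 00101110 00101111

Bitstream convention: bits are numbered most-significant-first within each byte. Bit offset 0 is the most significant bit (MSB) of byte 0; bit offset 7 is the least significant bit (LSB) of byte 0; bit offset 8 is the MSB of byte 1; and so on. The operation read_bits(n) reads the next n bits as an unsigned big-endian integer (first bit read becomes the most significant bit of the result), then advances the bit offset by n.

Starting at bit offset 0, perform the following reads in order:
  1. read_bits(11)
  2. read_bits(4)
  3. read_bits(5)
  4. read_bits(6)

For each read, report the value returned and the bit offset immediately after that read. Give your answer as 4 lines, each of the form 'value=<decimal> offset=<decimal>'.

Read 1: bits[0:11] width=11 -> value=562 (bin 01000110010); offset now 11 = byte 1 bit 3; 21 bits remain
Read 2: bits[11:15] width=4 -> value=9 (bin 1001); offset now 15 = byte 1 bit 7; 17 bits remain
Read 3: bits[15:20] width=5 -> value=2 (bin 00010); offset now 20 = byte 2 bit 4; 12 bits remain
Read 4: bits[20:26] width=6 -> value=56 (bin 111000); offset now 26 = byte 3 bit 2; 6 bits remain

Answer: value=562 offset=11
value=9 offset=15
value=2 offset=20
value=56 offset=26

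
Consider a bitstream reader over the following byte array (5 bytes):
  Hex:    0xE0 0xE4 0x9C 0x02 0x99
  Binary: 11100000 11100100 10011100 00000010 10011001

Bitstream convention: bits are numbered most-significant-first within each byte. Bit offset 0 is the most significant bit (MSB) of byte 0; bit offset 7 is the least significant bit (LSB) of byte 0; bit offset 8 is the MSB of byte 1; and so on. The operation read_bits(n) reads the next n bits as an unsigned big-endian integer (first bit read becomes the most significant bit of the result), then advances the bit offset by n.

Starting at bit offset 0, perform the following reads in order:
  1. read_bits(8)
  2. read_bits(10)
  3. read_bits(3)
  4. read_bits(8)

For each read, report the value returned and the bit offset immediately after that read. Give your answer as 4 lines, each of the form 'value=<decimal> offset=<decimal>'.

Answer: value=224 offset=8
value=914 offset=18
value=3 offset=21
value=128 offset=29

Derivation:
Read 1: bits[0:8] width=8 -> value=224 (bin 11100000); offset now 8 = byte 1 bit 0; 32 bits remain
Read 2: bits[8:18] width=10 -> value=914 (bin 1110010010); offset now 18 = byte 2 bit 2; 22 bits remain
Read 3: bits[18:21] width=3 -> value=3 (bin 011); offset now 21 = byte 2 bit 5; 19 bits remain
Read 4: bits[21:29] width=8 -> value=128 (bin 10000000); offset now 29 = byte 3 bit 5; 11 bits remain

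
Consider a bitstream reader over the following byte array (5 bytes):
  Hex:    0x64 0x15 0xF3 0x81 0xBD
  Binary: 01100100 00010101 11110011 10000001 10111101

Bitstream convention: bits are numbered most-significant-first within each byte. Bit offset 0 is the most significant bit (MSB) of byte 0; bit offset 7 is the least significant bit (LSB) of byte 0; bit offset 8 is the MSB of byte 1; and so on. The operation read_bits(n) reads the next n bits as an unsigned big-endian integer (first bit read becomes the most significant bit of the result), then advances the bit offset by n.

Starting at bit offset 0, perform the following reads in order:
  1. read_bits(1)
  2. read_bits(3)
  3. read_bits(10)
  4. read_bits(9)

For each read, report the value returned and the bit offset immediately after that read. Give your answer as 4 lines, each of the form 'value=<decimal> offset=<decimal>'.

Answer: value=0 offset=1
value=6 offset=4
value=261 offset=14
value=249 offset=23

Derivation:
Read 1: bits[0:1] width=1 -> value=0 (bin 0); offset now 1 = byte 0 bit 1; 39 bits remain
Read 2: bits[1:4] width=3 -> value=6 (bin 110); offset now 4 = byte 0 bit 4; 36 bits remain
Read 3: bits[4:14] width=10 -> value=261 (bin 0100000101); offset now 14 = byte 1 bit 6; 26 bits remain
Read 4: bits[14:23] width=9 -> value=249 (bin 011111001); offset now 23 = byte 2 bit 7; 17 bits remain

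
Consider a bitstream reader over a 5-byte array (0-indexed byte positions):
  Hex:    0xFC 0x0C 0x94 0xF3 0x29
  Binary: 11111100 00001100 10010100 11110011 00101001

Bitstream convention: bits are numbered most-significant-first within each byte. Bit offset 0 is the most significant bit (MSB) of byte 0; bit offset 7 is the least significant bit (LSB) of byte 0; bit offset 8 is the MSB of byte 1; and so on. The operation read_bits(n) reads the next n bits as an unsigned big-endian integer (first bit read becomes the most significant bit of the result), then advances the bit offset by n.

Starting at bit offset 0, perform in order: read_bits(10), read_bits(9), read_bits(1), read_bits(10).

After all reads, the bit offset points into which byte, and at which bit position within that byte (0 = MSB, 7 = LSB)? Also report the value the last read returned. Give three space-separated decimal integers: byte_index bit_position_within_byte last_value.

Read 1: bits[0:10] width=10 -> value=1008 (bin 1111110000); offset now 10 = byte 1 bit 2; 30 bits remain
Read 2: bits[10:19] width=9 -> value=100 (bin 001100100); offset now 19 = byte 2 bit 3; 21 bits remain
Read 3: bits[19:20] width=1 -> value=1 (bin 1); offset now 20 = byte 2 bit 4; 20 bits remain
Read 4: bits[20:30] width=10 -> value=316 (bin 0100111100); offset now 30 = byte 3 bit 6; 10 bits remain

Answer: 3 6 316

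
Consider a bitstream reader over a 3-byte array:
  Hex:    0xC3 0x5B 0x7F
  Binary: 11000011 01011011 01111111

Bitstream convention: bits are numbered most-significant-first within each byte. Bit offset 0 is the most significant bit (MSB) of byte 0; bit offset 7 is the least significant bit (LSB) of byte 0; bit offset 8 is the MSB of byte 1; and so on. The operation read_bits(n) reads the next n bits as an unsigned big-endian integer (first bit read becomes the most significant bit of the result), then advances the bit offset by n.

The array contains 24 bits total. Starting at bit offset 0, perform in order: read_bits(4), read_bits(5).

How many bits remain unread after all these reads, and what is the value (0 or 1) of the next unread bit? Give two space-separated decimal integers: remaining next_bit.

Read 1: bits[0:4] width=4 -> value=12 (bin 1100); offset now 4 = byte 0 bit 4; 20 bits remain
Read 2: bits[4:9] width=5 -> value=6 (bin 00110); offset now 9 = byte 1 bit 1; 15 bits remain

Answer: 15 1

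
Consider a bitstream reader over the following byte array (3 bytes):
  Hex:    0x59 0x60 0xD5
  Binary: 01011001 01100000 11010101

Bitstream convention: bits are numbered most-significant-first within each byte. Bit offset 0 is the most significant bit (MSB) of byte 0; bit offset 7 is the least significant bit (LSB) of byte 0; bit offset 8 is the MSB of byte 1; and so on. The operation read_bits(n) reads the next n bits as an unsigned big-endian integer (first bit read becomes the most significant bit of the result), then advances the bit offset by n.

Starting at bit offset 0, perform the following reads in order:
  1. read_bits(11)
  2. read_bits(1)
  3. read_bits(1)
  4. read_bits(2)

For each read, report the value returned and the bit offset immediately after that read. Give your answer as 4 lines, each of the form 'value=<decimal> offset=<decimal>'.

Answer: value=715 offset=11
value=0 offset=12
value=0 offset=13
value=0 offset=15

Derivation:
Read 1: bits[0:11] width=11 -> value=715 (bin 01011001011); offset now 11 = byte 1 bit 3; 13 bits remain
Read 2: bits[11:12] width=1 -> value=0 (bin 0); offset now 12 = byte 1 bit 4; 12 bits remain
Read 3: bits[12:13] width=1 -> value=0 (bin 0); offset now 13 = byte 1 bit 5; 11 bits remain
Read 4: bits[13:15] width=2 -> value=0 (bin 00); offset now 15 = byte 1 bit 7; 9 bits remain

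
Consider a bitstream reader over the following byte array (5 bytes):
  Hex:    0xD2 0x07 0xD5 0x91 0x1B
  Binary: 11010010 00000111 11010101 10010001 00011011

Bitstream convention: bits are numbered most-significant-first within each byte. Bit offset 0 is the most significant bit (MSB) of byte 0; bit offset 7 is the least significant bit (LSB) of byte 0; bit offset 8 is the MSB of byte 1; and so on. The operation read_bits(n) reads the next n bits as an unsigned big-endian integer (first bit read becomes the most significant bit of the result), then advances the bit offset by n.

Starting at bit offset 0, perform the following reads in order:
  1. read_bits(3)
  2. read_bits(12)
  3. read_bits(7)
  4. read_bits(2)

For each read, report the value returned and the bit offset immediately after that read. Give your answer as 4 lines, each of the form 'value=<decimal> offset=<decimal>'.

Answer: value=6 offset=3
value=2307 offset=15
value=117 offset=22
value=1 offset=24

Derivation:
Read 1: bits[0:3] width=3 -> value=6 (bin 110); offset now 3 = byte 0 bit 3; 37 bits remain
Read 2: bits[3:15] width=12 -> value=2307 (bin 100100000011); offset now 15 = byte 1 bit 7; 25 bits remain
Read 3: bits[15:22] width=7 -> value=117 (bin 1110101); offset now 22 = byte 2 bit 6; 18 bits remain
Read 4: bits[22:24] width=2 -> value=1 (bin 01); offset now 24 = byte 3 bit 0; 16 bits remain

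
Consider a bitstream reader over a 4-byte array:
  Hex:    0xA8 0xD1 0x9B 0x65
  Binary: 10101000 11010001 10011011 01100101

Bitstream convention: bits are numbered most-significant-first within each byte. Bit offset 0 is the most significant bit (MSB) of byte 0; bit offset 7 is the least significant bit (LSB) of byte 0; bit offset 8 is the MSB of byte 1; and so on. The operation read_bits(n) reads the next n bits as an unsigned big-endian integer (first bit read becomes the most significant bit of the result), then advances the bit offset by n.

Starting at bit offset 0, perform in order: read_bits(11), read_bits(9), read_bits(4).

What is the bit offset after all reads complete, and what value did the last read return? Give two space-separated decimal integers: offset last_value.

Answer: 24 11

Derivation:
Read 1: bits[0:11] width=11 -> value=1350 (bin 10101000110); offset now 11 = byte 1 bit 3; 21 bits remain
Read 2: bits[11:20] width=9 -> value=281 (bin 100011001); offset now 20 = byte 2 bit 4; 12 bits remain
Read 3: bits[20:24] width=4 -> value=11 (bin 1011); offset now 24 = byte 3 bit 0; 8 bits remain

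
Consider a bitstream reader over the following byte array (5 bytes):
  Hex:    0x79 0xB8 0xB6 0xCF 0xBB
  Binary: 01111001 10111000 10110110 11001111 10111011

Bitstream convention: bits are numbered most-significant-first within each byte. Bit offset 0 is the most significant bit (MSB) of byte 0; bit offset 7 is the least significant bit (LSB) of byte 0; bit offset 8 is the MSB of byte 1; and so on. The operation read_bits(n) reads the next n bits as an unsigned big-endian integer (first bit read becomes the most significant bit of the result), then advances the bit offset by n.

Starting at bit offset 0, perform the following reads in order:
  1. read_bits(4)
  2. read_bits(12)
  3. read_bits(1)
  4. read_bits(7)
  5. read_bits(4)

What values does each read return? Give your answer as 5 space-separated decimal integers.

Answer: 7 2488 1 54 12

Derivation:
Read 1: bits[0:4] width=4 -> value=7 (bin 0111); offset now 4 = byte 0 bit 4; 36 bits remain
Read 2: bits[4:16] width=12 -> value=2488 (bin 100110111000); offset now 16 = byte 2 bit 0; 24 bits remain
Read 3: bits[16:17] width=1 -> value=1 (bin 1); offset now 17 = byte 2 bit 1; 23 bits remain
Read 4: bits[17:24] width=7 -> value=54 (bin 0110110); offset now 24 = byte 3 bit 0; 16 bits remain
Read 5: bits[24:28] width=4 -> value=12 (bin 1100); offset now 28 = byte 3 bit 4; 12 bits remain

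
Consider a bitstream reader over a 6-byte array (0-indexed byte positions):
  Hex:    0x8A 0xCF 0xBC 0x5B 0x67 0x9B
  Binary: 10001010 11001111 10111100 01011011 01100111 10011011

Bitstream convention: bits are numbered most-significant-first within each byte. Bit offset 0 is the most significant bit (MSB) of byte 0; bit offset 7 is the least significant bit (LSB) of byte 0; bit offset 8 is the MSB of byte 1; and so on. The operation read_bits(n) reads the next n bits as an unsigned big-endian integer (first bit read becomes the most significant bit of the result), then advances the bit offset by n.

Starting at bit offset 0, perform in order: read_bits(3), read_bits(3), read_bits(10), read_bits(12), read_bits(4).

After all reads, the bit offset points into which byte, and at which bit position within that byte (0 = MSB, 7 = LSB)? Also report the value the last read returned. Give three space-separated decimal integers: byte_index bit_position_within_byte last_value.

Read 1: bits[0:3] width=3 -> value=4 (bin 100); offset now 3 = byte 0 bit 3; 45 bits remain
Read 2: bits[3:6] width=3 -> value=2 (bin 010); offset now 6 = byte 0 bit 6; 42 bits remain
Read 3: bits[6:16] width=10 -> value=719 (bin 1011001111); offset now 16 = byte 2 bit 0; 32 bits remain
Read 4: bits[16:28] width=12 -> value=3013 (bin 101111000101); offset now 28 = byte 3 bit 4; 20 bits remain
Read 5: bits[28:32] width=4 -> value=11 (bin 1011); offset now 32 = byte 4 bit 0; 16 bits remain

Answer: 4 0 11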